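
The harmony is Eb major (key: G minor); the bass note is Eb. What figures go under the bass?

no figures

Eb is the root of Eb major, so the chord is in root position.
A triad in root position is figured 5/3, conventionally abbreviated (no figures — root-position triad).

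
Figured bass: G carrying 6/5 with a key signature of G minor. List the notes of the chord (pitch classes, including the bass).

G, Bb, D, Eb

The written figures 6/5 are shorthand for 6/5/3: the 3 is implied.
A third above G in this key is Bb.
A fifth above G in this key is D.
A sixth above G in this key is Eb.
Together with the bass G, this spells Eb major seventh in first inversion.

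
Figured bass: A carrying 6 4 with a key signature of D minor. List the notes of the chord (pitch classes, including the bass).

A, D, F

A fourth above A in this key is D.
A sixth above A in this key is F.
Together with the bass A, this spells D minor in second inversion.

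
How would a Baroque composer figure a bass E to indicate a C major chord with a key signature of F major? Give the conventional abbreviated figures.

6

E is the third of C major, so the chord is in first inversion.
A triad in first inversion is figured 6/3, conventionally abbreviated 6.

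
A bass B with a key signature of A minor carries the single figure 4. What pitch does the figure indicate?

Counting 3 letter steps above B lands on E; in A minor, that letter is E.

E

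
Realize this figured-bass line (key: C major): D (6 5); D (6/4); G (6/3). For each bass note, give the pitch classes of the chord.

D (6/5/3): D, F, A, B.
D (6/4): D, G, B.
G (6/3): G, B, E.

D, F, A, B | D, G, B | G, B, E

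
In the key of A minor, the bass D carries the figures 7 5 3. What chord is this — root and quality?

D minor seventh

The figures 7 5 3 indicate a seventh chord in root position.
In root position the bass is the root, so the root is D.
The chord tones are D, F, A, C, giving D minor seventh.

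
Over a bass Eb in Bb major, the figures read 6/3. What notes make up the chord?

A third above Eb in this key is G.
A sixth above Eb in this key is C.
Together with the bass Eb, this spells C minor in first inversion.

Eb, G, C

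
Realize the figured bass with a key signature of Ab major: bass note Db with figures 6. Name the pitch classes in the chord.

Db, F, Bb

The written figures 6 are shorthand for 6/3: the 3 is implied.
A third above Db in this key is F.
A sixth above Db in this key is Bb.
Together with the bass Db, this spells Bb minor in first inversion.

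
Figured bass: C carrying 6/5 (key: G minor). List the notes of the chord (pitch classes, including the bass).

The written figures 6/5 are shorthand for 6/5/3: the 3 is implied.
A third above C in this key is Eb.
A fifth above C in this key is G.
A sixth above C in this key is A.
Together with the bass C, this spells A half-diminished seventh in first inversion.

C, Eb, G, A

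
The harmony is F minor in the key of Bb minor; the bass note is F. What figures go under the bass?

no figures

F is the root of F minor, so the chord is in root position.
A triad in root position is figured 5/3, conventionally abbreviated (no figures — root-position triad).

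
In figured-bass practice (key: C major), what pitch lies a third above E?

G

Counting 2 letter steps above E lands on G; in C major, that letter is G.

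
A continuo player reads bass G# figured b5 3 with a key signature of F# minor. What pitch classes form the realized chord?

G#, B, Db

A third above G# in this key is B.
A fifth above G# in this key is D, lowered to Db by the flat.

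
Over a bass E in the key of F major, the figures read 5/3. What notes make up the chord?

A third above E in this key is G.
A fifth above E in this key is Bb.
Together with the bass E, this spells E diminished in root position.

E, G, Bb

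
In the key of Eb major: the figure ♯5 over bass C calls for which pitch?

Counting 4 letter steps above C lands on G; in Eb major, that letter is G.
The #5 figure raises it a semitone, giving G#.

G#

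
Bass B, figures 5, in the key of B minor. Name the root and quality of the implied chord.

The figures 5 indicate a triad in root position.
In root position the bass is the root, so the root is B.
The chord tones are B, D, F#, giving B minor.

B minor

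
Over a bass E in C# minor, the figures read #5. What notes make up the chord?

E, G#, B#

The written figures #5 are shorthand for 5/3: the 3 is implied.
A third above E in this key is G#.
A fifth above E in this key is B, raised to B# by the sharp.
Together with the bass E, this spells E augmented in root position.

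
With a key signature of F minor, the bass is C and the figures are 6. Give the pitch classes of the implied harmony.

The written figures 6 are shorthand for 6/3: the 3 is implied.
A third above C in this key is Eb.
A sixth above C in this key is Ab.
Together with the bass C, this spells Ab major in first inversion.

C, Eb, Ab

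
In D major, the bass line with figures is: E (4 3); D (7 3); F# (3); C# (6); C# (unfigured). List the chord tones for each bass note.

E (6/4/3): E, G, A, C#.
D (7/5/3): D, F#, A, C#.
F# (5/3): F#, A, C#.
C# (6/3): C#, E, A.
C# (5/3): C#, E, G.

E, G, A, C# | D, F#, A, C# | F#, A, C# | C#, E, A | C#, E, G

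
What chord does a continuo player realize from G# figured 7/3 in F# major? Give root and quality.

G# minor seventh

The figures 7/3 indicate a seventh chord in root position.
In root position the bass is the root, so the root is G#.
The chord tones are G#, B, D#, F#, giving G# minor seventh.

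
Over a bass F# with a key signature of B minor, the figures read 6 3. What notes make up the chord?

F#, A, D

A third above F# in this key is A.
A sixth above F# in this key is D.
Together with the bass F#, this spells D major in first inversion.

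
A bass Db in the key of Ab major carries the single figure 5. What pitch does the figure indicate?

Ab

Counting 4 letter steps above Db lands on A; in Ab major, that letter is Ab.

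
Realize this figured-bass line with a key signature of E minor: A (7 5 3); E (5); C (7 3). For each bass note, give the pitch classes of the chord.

A (7/5/3): A, C, E, G.
E (5/3): E, G, B.
C (7/5/3): C, E, G, B.

A, C, E, G | E, G, B | C, E, G, B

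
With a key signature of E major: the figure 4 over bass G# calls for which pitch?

C#

Counting 3 letter steps above G# lands on C; in E major, that letter is C#.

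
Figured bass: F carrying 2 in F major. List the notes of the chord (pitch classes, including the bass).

The written figures 2 are shorthand for 6/4/2: the 6/4 are implied.
A second above F in this key is G.
A fourth above F in this key is Bb.
A sixth above F in this key is D.
Together with the bass F, this spells G minor seventh in third inversion.

F, G, Bb, D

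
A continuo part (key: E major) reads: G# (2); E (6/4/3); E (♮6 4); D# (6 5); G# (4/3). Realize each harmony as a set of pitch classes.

G#, A, C#, E | E, G#, A, C# | E, A, C | D#, F#, A, B | G#, B, C#, E

G# (6/4/2): G#, A, C#, E.
E (6/4/3): E, G#, A, C#.
E (♮6/4): E, A, C.
D# (6/5/3): D#, F#, A, B.
G# (6/4/3): G#, B, C#, E.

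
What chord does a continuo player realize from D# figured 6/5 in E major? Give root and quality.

B dominant seventh

The figures 6/5 indicate a seventh chord in first inversion.
In first inversion the root lies a sixth above the bass: a sixth above D# in E major is B.
The chord tones are D#, F#, A, B, giving B dominant seventh.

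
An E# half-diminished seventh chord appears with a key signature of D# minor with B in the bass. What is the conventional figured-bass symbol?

4/3

B is the fifth of E# half-diminished seventh, so the chord is in second inversion.
A seventh chord in second inversion is figured 6/4/3, conventionally abbreviated 4/3.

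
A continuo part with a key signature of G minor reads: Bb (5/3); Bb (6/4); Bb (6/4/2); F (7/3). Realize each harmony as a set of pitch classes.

Bb, D, F | Bb, Eb, G | Bb, C, Eb, G | F, A, C, Eb

Bb (5/3): Bb, D, F.
Bb (6/4): Bb, Eb, G.
Bb (6/4/2): Bb, C, Eb, G.
F (7/5/3): F, A, C, Eb.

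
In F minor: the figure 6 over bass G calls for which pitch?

Counting 5 letter steps above G lands on E; in F minor, that letter is Eb.

Eb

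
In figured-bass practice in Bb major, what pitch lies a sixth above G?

Eb

Counting 5 letter steps above G lands on E; in Bb major, that letter is Eb.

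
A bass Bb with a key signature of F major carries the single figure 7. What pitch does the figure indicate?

A

Counting 6 letter steps above Bb lands on A; in F major, that letter is A.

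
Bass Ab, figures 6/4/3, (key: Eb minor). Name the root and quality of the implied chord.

The figures 6/4/3 indicate a seventh chord in second inversion.
In second inversion the root lies a fourth above the bass: a fourth above Ab in Eb minor is Db.
The chord tones are Ab, Cb, Db, F, giving Db dominant seventh.

Db dominant seventh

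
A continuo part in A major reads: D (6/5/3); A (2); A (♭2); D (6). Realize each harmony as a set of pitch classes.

D (6/5/3): D, F#, A, B.
A (6/4/2): A, B, D, F#.
A (6/4/b2): A, Bb, D, F#.
D (6/3): D, F#, B.

D, F#, A, B | A, B, D, F# | A, Bb, D, F# | D, F#, B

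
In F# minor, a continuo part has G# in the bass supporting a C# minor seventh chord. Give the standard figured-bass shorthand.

4/3

G# is the fifth of C# minor seventh, so the chord is in second inversion.
A seventh chord in second inversion is figured 6/4/3, conventionally abbreviated 4/3.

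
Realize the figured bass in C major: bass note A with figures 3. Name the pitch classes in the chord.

The written figures 3 are shorthand for 5/3: the 5 is implied.
A third above A in this key is C.
A fifth above A in this key is E.
Together with the bass A, this spells A minor in root position.

A, C, E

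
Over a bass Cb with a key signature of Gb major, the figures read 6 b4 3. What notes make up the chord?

Cb, Eb, Fb, Ab

A third above Cb in this key is Eb.
A fourth above Cb in this key is F, lowered to Fb by the flat.
A sixth above Cb in this key is Ab.
Together with the bass Cb, this spells Fb major seventh in second inversion.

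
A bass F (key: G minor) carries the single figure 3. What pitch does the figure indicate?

A

Counting 2 letter steps above F lands on A; in G minor, that letter is A.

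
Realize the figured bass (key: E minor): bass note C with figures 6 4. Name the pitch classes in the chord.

C, F#, A

A fourth above C in this key is F#.
A sixth above C in this key is A.
Together with the bass C, this spells F# diminished in second inversion.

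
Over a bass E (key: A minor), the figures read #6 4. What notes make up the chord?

E, A, C#

A fourth above E in this key is A.
A sixth above E in this key is C, raised to C# by the sharp.
Together with the bass E, this spells A major in second inversion.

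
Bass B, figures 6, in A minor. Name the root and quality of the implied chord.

The figures 6 indicate a triad in first inversion.
In first inversion the root lies a sixth above the bass: a sixth above B in A minor is G.
The chord tones are B, D, G, giving G major.

G major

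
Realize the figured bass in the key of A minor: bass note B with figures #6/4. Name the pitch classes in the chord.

B, E, G#

A fourth above B in this key is E.
A sixth above B in this key is G, raised to G# by the sharp.
Together with the bass B, this spells E major in second inversion.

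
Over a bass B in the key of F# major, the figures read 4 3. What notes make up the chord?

B, D#, E#, G#

The written figures 4 3 are shorthand for 6/4/3: the 6 is implied.
A third above B in this key is D#.
A fourth above B in this key is E#.
A sixth above B in this key is G#.
Together with the bass B, this spells E# half-diminished seventh in second inversion.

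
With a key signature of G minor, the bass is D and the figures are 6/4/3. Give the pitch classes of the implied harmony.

D, F, G, Bb

A third above D in this key is F.
A fourth above D in this key is G.
A sixth above D in this key is Bb.
Together with the bass D, this spells G minor seventh in second inversion.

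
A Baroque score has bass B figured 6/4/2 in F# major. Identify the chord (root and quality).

C# dominant seventh

The figures 6/4/2 indicate a seventh chord in third inversion.
In third inversion the root lies a second above the bass: a second above B in F# major is C#.
The chord tones are B, C#, E#, G#, giving C# dominant seventh.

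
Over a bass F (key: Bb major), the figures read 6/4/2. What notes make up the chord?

F, G, Bb, D

A second above F in this key is G.
A fourth above F in this key is Bb.
A sixth above F in this key is D.
Together with the bass F, this spells G minor seventh in third inversion.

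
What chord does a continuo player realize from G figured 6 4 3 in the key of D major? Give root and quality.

The figures 6 4 3 indicate a seventh chord in second inversion.
In second inversion the root lies a fourth above the bass: a fourth above G in D major is C#.
The chord tones are G, B, C#, E, giving C# half-diminished seventh.

C# half-diminished seventh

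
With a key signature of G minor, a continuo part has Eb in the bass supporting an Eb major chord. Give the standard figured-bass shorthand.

no figures

Eb is the root of Eb major, so the chord is in root position.
A triad in root position is figured 5/3, conventionally abbreviated (no figures — root-position triad).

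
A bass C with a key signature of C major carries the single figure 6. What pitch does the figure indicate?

Counting 5 letter steps above C lands on A; in C major, that letter is A.

A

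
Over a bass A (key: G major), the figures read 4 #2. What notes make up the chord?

A, B#, D, F#

The written figures 4 #2 are shorthand for 6/4/2: the 6 is implied.
A second above A in this key is B, raised to B# by the sharp.
A fourth above A in this key is D.
A sixth above A in this key is F#.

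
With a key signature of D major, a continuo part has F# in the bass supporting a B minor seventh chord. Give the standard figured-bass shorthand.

4/3

F# is the fifth of B minor seventh, so the chord is in second inversion.
A seventh chord in second inversion is figured 6/4/3, conventionally abbreviated 4/3.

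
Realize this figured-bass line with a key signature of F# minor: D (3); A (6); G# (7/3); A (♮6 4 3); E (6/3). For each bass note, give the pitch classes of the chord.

D (5/3): D, F#, A.
A (6/3): A, C#, F#.
G# (7/5/3): G#, B, D, F#.
A (♮6/4/3): A, C#, D, F.
E (6/3): E, G#, C#.

D, F#, A | A, C#, F# | G#, B, D, F# | A, C#, D, F | E, G#, C#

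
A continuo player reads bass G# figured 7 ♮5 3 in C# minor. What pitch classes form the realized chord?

G#, B, D, F#

A third above G# in this key is B.
A fifth above G# in this key is D#, made natural (D) by the ♮ figure.
A seventh above G# in this key is F#.
Together with the bass G#, this spells G# half-diminished seventh in root position.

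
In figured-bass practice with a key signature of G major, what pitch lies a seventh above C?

Counting 6 letter steps above C lands on B; in G major, that letter is B.

B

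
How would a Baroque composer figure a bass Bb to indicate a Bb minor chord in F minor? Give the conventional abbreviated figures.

Bb is the root of Bb minor, so the chord is in root position.
A triad in root position is figured 5/3, conventionally abbreviated (no figures — root-position triad).

no figures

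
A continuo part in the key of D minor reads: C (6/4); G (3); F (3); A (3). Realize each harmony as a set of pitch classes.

C (6/4): C, F, A.
G (5/3): G, Bb, D.
F (5/3): F, A, C.
A (5/3): A, C, E.

C, F, A | G, Bb, D | F, A, C | A, C, E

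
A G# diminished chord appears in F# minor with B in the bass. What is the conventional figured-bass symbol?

B is the third of G# diminished, so the chord is in first inversion.
A triad in first inversion is figured 6/3, conventionally abbreviated 6.

6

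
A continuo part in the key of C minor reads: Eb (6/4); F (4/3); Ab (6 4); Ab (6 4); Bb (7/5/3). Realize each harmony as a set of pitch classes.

Eb, Ab, C | F, Ab, Bb, D | Ab, D, F | Ab, D, F | Bb, D, F, Ab

Eb (6/4): Eb, Ab, C.
F (6/4/3): F, Ab, Bb, D.
Ab (6/4): Ab, D, F.
Ab (6/4): Ab, D, F.
Bb (7/5/3): Bb, D, F, Ab.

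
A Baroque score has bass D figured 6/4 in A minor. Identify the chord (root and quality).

The figures 6/4 indicate a triad in second inversion.
In second inversion the root lies a fourth above the bass: a fourth above D in A minor is G.
The chord tones are D, G, B, giving G major.

G major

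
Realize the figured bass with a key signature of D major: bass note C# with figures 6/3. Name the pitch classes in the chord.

A third above C# in this key is E.
A sixth above C# in this key is A.
Together with the bass C#, this spells A major in first inversion.

C#, E, A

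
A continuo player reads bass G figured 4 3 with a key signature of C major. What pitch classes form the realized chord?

The written figures 4 3 are shorthand for 6/4/3: the 6 is implied.
A third above G in this key is B.
A fourth above G in this key is C.
A sixth above G in this key is E.
Together with the bass G, this spells C major seventh in second inversion.

G, B, C, E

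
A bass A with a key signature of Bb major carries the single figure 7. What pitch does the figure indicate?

G

Counting 6 letter steps above A lands on G; in Bb major, that letter is G.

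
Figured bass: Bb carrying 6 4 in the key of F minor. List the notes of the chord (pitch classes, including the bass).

A fourth above Bb in this key is Eb.
A sixth above Bb in this key is G.
Together with the bass Bb, this spells Eb major in second inversion.

Bb, Eb, G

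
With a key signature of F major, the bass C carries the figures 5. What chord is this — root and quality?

The figures 5 indicate a triad in root position.
In root position the bass is the root, so the root is C.
The chord tones are C, E, G, giving C major.

C major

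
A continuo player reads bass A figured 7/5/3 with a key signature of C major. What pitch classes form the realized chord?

A, C, E, G

A third above A in this key is C.
A fifth above A in this key is E.
A seventh above A in this key is G.
Together with the bass A, this spells A minor seventh in root position.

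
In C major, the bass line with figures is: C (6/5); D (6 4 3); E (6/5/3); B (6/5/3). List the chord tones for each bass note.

C (6/5/3): C, E, G, A.
D (6/4/3): D, F, G, B.
E (6/5/3): E, G, B, C.
B (6/5/3): B, D, F, G.

C, E, G, A | D, F, G, B | E, G, B, C | B, D, F, G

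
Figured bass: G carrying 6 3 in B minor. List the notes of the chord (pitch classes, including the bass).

G, B, E

A third above G in this key is B.
A sixth above G in this key is E.
Together with the bass G, this spells E minor in first inversion.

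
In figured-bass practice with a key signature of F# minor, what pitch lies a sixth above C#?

A

Counting 5 letter steps above C# lands on A; in F# minor, that letter is A.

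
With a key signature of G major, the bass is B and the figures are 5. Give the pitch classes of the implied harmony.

The written figures 5 are shorthand for 5/3: the 3 is implied.
A third above B in this key is D.
A fifth above B in this key is F#.
Together with the bass B, this spells B minor in root position.

B, D, F#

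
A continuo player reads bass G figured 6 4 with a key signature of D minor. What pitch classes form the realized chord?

A fourth above G in this key is C.
A sixth above G in this key is E.
Together with the bass G, this spells C major in second inversion.

G, C, E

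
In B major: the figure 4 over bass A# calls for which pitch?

D#

Counting 3 letter steps above A# lands on D; in B major, that letter is D#.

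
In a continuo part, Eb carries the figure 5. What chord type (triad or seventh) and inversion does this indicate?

5 is shorthand for 5/3.
Intervals of 5/3 above the bass form a triad; the bass is the root, so this is root position.

triad, root position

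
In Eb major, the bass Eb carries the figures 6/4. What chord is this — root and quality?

Ab major

The figures 6/4 indicate a triad in second inversion.
In second inversion the root lies a fourth above the bass: a fourth above Eb in Eb major is Ab.
The chord tones are Eb, Ab, C, giving Ab major.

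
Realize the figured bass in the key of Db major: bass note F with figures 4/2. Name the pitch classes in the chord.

The written figures 4/2 are shorthand for 6/4/2: the 6 is implied.
A second above F in this key is Gb.
A fourth above F in this key is Bb.
A sixth above F in this key is Db.
Together with the bass F, this spells Gb major seventh in third inversion.

F, Gb, Bb, Db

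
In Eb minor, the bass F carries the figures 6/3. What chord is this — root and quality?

Db major

The figures 6/3 indicate a triad in first inversion.
In first inversion the root lies a sixth above the bass: a sixth above F in Eb minor is Db.
The chord tones are F, Ab, Db, giving Db major.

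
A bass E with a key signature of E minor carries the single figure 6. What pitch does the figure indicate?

C

Counting 5 letter steps above E lands on C; in E minor, that letter is C.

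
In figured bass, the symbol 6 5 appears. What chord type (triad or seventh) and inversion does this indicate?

6 5 is shorthand for 6/5/3.
Intervals of 6/5/3 above the bass form a seventh chord; the bass is the third, so this is first inversion.

seventh chord, first inversion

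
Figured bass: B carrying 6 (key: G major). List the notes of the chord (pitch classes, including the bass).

B, D, G

The written figures 6 are shorthand for 6/3: the 3 is implied.
A third above B in this key is D.
A sixth above B in this key is G.
Together with the bass B, this spells G major in first inversion.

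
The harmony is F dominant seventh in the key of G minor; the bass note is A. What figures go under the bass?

A is the third of F dominant seventh, so the chord is in first inversion.
A seventh chord in first inversion is figured 6/5/3, conventionally abbreviated 6/5.

6/5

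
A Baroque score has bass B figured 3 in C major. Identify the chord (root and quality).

The figures 3 indicate a triad in root position.
In root position the bass is the root, so the root is B.
The chord tones are B, D, F, giving B diminished.

B diminished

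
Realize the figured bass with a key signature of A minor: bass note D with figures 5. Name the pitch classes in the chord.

The written figures 5 are shorthand for 5/3: the 3 is implied.
A third above D in this key is F.
A fifth above D in this key is A.
Together with the bass D, this spells D minor in root position.

D, F, A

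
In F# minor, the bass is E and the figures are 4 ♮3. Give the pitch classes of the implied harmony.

The written figures 4 ♮3 are shorthand for 6/4/3: the 6 is implied.
A third above E in this key is G#, made natural (G) by the ♮ figure.
A fourth above E in this key is A.
A sixth above E in this key is C#.
Together with the bass E, this spells A dominant seventh in second inversion.

E, G, A, C#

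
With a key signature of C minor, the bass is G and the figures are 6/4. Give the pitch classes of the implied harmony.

A fourth above G in this key is C.
A sixth above G in this key is Eb.
Together with the bass G, this spells C minor in second inversion.

G, C, Eb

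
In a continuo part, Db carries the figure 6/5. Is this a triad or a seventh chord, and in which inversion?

6/5 is shorthand for 6/5/3.
Intervals of 6/5/3 above the bass form a seventh chord; the bass is the third, so this is first inversion.

seventh chord, first inversion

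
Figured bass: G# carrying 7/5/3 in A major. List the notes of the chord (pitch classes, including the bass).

G#, B, D, F#

A third above G# in this key is B.
A fifth above G# in this key is D.
A seventh above G# in this key is F#.
Together with the bass G#, this spells G# half-diminished seventh in root position.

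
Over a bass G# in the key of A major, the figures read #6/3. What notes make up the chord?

G#, B, E#

A third above G# in this key is B.
A sixth above G# in this key is E, raised to E# by the sharp.
Together with the bass G#, this spells E# diminished in first inversion.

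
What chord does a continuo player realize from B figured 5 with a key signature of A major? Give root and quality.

The figures 5 indicate a triad in root position.
In root position the bass is the root, so the root is B.
The chord tones are B, D, F#, giving B minor.

B minor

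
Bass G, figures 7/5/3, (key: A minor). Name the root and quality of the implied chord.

G dominant seventh

The figures 7/5/3 indicate a seventh chord in root position.
In root position the bass is the root, so the root is G.
The chord tones are G, B, D, F, giving G dominant seventh.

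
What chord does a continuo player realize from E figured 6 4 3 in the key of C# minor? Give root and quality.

A major seventh

The figures 6 4 3 indicate a seventh chord in second inversion.
In second inversion the root lies a fourth above the bass: a fourth above E in C# minor is A.
The chord tones are E, G#, A, C#, giving A major seventh.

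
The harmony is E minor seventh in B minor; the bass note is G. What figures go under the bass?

6/5

G is the third of E minor seventh, so the chord is in first inversion.
A seventh chord in first inversion is figured 6/5/3, conventionally abbreviated 6/5.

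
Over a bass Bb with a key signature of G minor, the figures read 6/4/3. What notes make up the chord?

A third above Bb in this key is D.
A fourth above Bb in this key is Eb.
A sixth above Bb in this key is G.
Together with the bass Bb, this spells Eb major seventh in second inversion.

Bb, D, Eb, G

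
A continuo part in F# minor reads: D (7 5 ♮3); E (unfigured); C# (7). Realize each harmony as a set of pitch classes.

D, F, A, C# | E, G#, B | C#, E, G#, B

D (7/5/♮3): D, F, A, C#.
E (5/3): E, G#, B.
C# (7/5/3): C#, E, G#, B.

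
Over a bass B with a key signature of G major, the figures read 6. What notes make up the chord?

B, D, G

The written figures 6 are shorthand for 6/3: the 3 is implied.
A third above B in this key is D.
A sixth above B in this key is G.
Together with the bass B, this spells G major in first inversion.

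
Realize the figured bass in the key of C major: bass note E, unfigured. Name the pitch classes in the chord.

E, G, B

An unfigured bass implies 5/3.
A third above E in this key is G.
A fifth above E in this key is B.
Together with the bass E, this spells E minor in root position.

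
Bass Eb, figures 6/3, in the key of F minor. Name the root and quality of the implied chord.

The figures 6/3 indicate a triad in first inversion.
In first inversion the root lies a sixth above the bass: a sixth above Eb in F minor is C.
The chord tones are Eb, G, C, giving C minor.

C minor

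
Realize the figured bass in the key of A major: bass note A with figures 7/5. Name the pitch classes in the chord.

A, C#, E, G#

The written figures 7/5 are shorthand for 7/5/3: the 3 is implied.
A third above A in this key is C#.
A fifth above A in this key is E.
A seventh above A in this key is G#.
Together with the bass A, this spells A major seventh in root position.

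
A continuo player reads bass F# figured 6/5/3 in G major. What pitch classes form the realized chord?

F#, A, C, D

A third above F# in this key is A.
A fifth above F# in this key is C.
A sixth above F# in this key is D.
Together with the bass F#, this spells D dominant seventh in first inversion.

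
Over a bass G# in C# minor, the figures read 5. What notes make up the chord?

The written figures 5 are shorthand for 5/3: the 3 is implied.
A third above G# in this key is B.
A fifth above G# in this key is D#.
Together with the bass G#, this spells G# minor in root position.

G#, B, D#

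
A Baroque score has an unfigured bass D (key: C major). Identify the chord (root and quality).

D minor

An unfigured bass indicates a triad in root position.
In root position the bass is the root, so the root is D.
The chord tones are D, F, A, giving D minor.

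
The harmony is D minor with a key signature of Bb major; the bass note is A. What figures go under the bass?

6/4

A is the fifth of D minor, so the chord is in second inversion.
A triad in second inversion is figured 6/4, conventionally abbreviated 6/4.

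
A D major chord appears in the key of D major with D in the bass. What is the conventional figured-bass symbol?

D is the root of D major, so the chord is in root position.
A triad in root position is figured 5/3, conventionally abbreviated (no figures — root-position triad).

no figures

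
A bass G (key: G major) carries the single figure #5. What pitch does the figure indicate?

D#

Counting 4 letter steps above G lands on D; in G major, that letter is D.
The #5 figure raises it a semitone, giving D#.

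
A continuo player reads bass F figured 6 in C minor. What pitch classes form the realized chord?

The written figures 6 are shorthand for 6/3: the 3 is implied.
A third above F in this key is Ab.
A sixth above F in this key is D.
Together with the bass F, this spells D diminished in first inversion.

F, Ab, D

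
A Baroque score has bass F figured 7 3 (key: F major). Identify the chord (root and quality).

F major seventh

The figures 7 3 indicate a seventh chord in root position.
In root position the bass is the root, so the root is F.
The chord tones are F, A, C, E, giving F major seventh.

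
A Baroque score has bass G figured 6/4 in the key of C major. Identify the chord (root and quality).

The figures 6/4 indicate a triad in second inversion.
In second inversion the root lies a fourth above the bass: a fourth above G in C major is C.
The chord tones are G, C, E, giving C major.

C major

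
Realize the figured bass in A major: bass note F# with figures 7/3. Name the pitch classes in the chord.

F#, A, C#, E

The written figures 7/3 are shorthand for 7/5/3: the 5 is implied.
A third above F# in this key is A.
A fifth above F# in this key is C#.
A seventh above F# in this key is E.
Together with the bass F#, this spells F# minor seventh in root position.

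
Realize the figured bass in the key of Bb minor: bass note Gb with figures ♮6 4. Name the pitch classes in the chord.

A fourth above Gb in this key is C.
A sixth above Gb in this key is Eb, made natural (E) by the ♮ figure.

Gb, C, E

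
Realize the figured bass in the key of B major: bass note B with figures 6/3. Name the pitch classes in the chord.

B, D#, G#

A third above B in this key is D#.
A sixth above B in this key is G#.
Together with the bass B, this spells G# minor in first inversion.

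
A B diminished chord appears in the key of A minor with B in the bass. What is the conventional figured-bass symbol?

B is the root of B diminished, so the chord is in root position.
A triad in root position is figured 5/3, conventionally abbreviated (no figures — root-position triad).

no figures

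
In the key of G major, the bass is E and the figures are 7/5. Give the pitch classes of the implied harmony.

The written figures 7/5 are shorthand for 7/5/3: the 3 is implied.
A third above E in this key is G.
A fifth above E in this key is B.
A seventh above E in this key is D.
Together with the bass E, this spells E minor seventh in root position.

E, G, B, D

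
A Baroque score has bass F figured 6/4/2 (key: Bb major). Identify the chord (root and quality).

G minor seventh

The figures 6/4/2 indicate a seventh chord in third inversion.
In third inversion the root lies a second above the bass: a second above F in Bb major is G.
The chord tones are F, G, Bb, D, giving G minor seventh.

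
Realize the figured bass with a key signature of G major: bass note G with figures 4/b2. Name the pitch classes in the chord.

G, Ab, C, E

The written figures 4/b2 are shorthand for 6/4/2: the 6 is implied.
A second above G in this key is A, lowered to Ab by the flat.
A fourth above G in this key is C.
A sixth above G in this key is E.
Together with the bass G, this spells Ab augmented major seventh in third inversion.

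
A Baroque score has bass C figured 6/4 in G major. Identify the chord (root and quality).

The figures 6/4 indicate a triad in second inversion.
In second inversion the root lies a fourth above the bass: a fourth above C in G major is F#.
The chord tones are C, F#, A, giving F# diminished.

F# diminished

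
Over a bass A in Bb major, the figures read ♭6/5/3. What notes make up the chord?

A third above A in this key is C.
A fifth above A in this key is Eb.
A sixth above A in this key is F, lowered to Fb by the flat.

A, C, Eb, Fb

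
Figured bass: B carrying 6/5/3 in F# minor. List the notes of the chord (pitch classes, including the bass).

B, D, F#, G#

A third above B in this key is D.
A fifth above B in this key is F#.
A sixth above B in this key is G#.
Together with the bass B, this spells G# half-diminished seventh in first inversion.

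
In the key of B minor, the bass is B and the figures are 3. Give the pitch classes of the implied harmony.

The written figures 3 are shorthand for 5/3: the 5 is implied.
A third above B in this key is D.
A fifth above B in this key is F#.
Together with the bass B, this spells B minor in root position.

B, D, F#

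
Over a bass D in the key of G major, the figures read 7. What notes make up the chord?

The written figures 7 are shorthand for 7/5/3: the 5/3 are implied.
A third above D in this key is F#.
A fifth above D in this key is A.
A seventh above D in this key is C.
Together with the bass D, this spells D dominant seventh in root position.

D, F#, A, C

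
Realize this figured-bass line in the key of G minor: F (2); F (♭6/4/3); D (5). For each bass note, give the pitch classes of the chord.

F (6/4/2): F, G, Bb, D.
F (b6/4/3): F, A, Bb, Db.
D (5/3): D, F, A.

F, G, Bb, D | F, A, Bb, Db | D, F, A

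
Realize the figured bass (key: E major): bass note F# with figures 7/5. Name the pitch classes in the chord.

F#, A, C#, E

The written figures 7/5 are shorthand for 7/5/3: the 3 is implied.
A third above F# in this key is A.
A fifth above F# in this key is C#.
A seventh above F# in this key is E.
Together with the bass F#, this spells F# minor seventh in root position.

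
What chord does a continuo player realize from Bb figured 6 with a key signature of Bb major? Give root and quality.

The figures 6 indicate a triad in first inversion.
In first inversion the root lies a sixth above the bass: a sixth above Bb in Bb major is G.
The chord tones are Bb, D, G, giving G minor.

G minor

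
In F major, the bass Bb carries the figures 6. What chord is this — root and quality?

G minor

The figures 6 indicate a triad in first inversion.
In first inversion the root lies a sixth above the bass: a sixth above Bb in F major is G.
The chord tones are Bb, D, G, giving G minor.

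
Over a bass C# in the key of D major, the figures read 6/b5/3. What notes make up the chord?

A third above C# in this key is E.
A fifth above C# in this key is G, lowered to Gb by the flat.
A sixth above C# in this key is A.

C#, E, Gb, A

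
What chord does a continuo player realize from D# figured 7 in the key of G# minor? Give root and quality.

The figures 7 indicate a seventh chord in root position.
In root position the bass is the root, so the root is D#.
The chord tones are D#, F#, A#, C#, giving D# minor seventh.

D# minor seventh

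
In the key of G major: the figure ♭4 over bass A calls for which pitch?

Db

Counting 3 letter steps above A lands on D; in G major, that letter is D.
The b4 figure lowers it a semitone, giving Db.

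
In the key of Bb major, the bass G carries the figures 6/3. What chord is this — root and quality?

The figures 6/3 indicate a triad in first inversion.
In first inversion the root lies a sixth above the bass: a sixth above G in Bb major is Eb.
The chord tones are G, Bb, Eb, giving Eb major.

Eb major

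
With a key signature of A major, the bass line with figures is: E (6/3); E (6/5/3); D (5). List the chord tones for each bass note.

E (6/3): E, G#, C#.
E (6/5/3): E, G#, B, C#.
D (5/3): D, F#, A.

E, G#, C# | E, G#, B, C# | D, F#, A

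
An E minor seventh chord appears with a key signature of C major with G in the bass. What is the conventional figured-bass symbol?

G is the third of E minor seventh, so the chord is in first inversion.
A seventh chord in first inversion is figured 6/5/3, conventionally abbreviated 6/5.

6/5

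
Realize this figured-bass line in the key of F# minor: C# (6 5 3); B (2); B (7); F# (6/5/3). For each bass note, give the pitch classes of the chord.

C#, E, G#, A | B, C#, E, G# | B, D, F#, A | F#, A, C#, D

C# (6/5/3): C#, E, G#, A.
B (6/4/2): B, C#, E, G#.
B (7/5/3): B, D, F#, A.
F# (6/5/3): F#, A, C#, D.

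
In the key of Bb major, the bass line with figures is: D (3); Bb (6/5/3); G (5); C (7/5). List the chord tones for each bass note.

D (5/3): D, F, A.
Bb (6/5/3): Bb, D, F, G.
G (5/3): G, Bb, D.
C (7/5/3): C, Eb, G, Bb.

D, F, A | Bb, D, F, G | G, Bb, D | C, Eb, G, Bb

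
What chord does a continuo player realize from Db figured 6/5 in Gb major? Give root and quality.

Bb minor seventh

The figures 6/5 indicate a seventh chord in first inversion.
In first inversion the root lies a sixth above the bass: a sixth above Db in Gb major is Bb.
The chord tones are Db, F, Ab, Bb, giving Bb minor seventh.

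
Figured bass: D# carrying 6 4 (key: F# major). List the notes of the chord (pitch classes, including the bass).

A fourth above D# in this key is G#.
A sixth above D# in this key is B.
Together with the bass D#, this spells G# minor in second inversion.

D#, G#, B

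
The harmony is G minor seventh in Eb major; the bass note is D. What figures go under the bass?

D is the fifth of G minor seventh, so the chord is in second inversion.
A seventh chord in second inversion is figured 6/4/3, conventionally abbreviated 4/3.

4/3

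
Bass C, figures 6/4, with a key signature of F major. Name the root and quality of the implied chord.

F major

The figures 6/4 indicate a triad in second inversion.
In second inversion the root lies a fourth above the bass: a fourth above C in F major is F.
The chord tones are C, F, A, giving F major.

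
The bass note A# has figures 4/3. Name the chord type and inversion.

seventh chord, second inversion

4/3 is shorthand for 6/4/3.
Intervals of 6/4/3 above the bass form a seventh chord; the bass is the fifth, so this is second inversion.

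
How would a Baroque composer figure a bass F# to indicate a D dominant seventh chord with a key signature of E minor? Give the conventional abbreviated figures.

6/5

F# is the third of D dominant seventh, so the chord is in first inversion.
A seventh chord in first inversion is figured 6/5/3, conventionally abbreviated 6/5.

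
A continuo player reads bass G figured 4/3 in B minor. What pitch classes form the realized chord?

G, B, C#, E

The written figures 4/3 are shorthand for 6/4/3: the 6 is implied.
A third above G in this key is B.
A fourth above G in this key is C#.
A sixth above G in this key is E.
Together with the bass G, this spells C# half-diminished seventh in second inversion.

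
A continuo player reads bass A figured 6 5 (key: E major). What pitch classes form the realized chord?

A, C#, E, F#

The written figures 6 5 are shorthand for 6/5/3: the 3 is implied.
A third above A in this key is C#.
A fifth above A in this key is E.
A sixth above A in this key is F#.
Together with the bass A, this spells F# minor seventh in first inversion.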